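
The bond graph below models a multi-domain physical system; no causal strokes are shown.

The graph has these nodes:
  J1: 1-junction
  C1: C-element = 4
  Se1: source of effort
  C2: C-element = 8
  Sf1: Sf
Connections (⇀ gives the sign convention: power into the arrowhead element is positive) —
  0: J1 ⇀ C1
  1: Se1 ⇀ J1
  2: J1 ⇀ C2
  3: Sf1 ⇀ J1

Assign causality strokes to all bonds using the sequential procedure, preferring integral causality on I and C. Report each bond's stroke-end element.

bond 1 |J1  (Se1: effort source, stroke at far end)
bond 3 |Sf1  (Sf1 fixes flow; stroke at Sf1)
bond 0 |J1  (common-f at J1 fixed by 3)
bond 2 |J1  (1-jn J1 has f-setter on 3)

b0 |J1
b1 |J1
b2 |J1
b3 |Sf1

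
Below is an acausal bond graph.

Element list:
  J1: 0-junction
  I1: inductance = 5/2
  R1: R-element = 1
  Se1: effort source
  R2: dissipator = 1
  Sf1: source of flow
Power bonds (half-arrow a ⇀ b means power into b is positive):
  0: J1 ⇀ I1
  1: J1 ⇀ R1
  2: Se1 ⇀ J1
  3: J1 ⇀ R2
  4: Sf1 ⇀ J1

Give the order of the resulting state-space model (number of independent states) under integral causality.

b2 stroke→J1  (Se1: effort source, stroke at far end)
b4 stroke→Sf1  (source Sf1 imposes f)
b0 stroke→I1  (0-jn J1 has e-setter on 2)
b1 stroke→R1  (J1 effort already set via bond 2)
b3 stroke→R2  (J1: bond 2 brought effort, rest push out)

1  (I1 all integral)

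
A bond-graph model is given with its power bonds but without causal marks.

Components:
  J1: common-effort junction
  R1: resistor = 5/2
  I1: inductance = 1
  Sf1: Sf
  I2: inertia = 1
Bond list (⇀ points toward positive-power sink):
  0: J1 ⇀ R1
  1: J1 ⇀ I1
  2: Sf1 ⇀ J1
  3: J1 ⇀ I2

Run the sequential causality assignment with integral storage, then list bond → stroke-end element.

β2 stroke→Sf1  (Sf1: flow source, stroke at near end)
β1 stroke→I1  (I1: I, integral causality)
β3 stroke→I2  (I2 outputs flow p/I2)
β0 stroke→J1  (only one effort-in slot at J1)

#0 →J1
#1 →I1
#2 →Sf1
#3 →I2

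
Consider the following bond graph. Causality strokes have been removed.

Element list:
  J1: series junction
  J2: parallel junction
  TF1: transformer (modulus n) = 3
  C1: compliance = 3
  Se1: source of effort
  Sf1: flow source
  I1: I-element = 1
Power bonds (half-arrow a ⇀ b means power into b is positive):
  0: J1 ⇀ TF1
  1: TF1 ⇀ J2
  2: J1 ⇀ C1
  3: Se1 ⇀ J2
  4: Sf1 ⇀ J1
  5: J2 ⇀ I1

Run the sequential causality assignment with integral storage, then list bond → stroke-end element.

bond 3 |J2  (Se1 fixes effort; stroke away)
bond 4 |Sf1  (Sf1 (Sf) sets flow on bond)
bond 0 |J1  (common-f at J1 fixed by 4)
bond 2 |J1  (J1: bond 4 brought flow, rest push out)
bond 1 |TF1  (J2 effort already set via bond 3)
bond 5 |I1  (common-e at J2 fixed by 3)

b0 →J1
b1 →TF1
b2 →J1
b3 →J2
b4 →Sf1
b5 →I1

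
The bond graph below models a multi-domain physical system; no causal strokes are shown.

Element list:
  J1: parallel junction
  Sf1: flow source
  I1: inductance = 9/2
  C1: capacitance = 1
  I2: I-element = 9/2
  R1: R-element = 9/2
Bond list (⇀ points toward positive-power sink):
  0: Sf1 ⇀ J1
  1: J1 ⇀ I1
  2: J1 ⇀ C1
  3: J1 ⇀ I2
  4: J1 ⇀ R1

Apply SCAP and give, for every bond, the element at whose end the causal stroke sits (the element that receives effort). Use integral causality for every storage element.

b0 |Sf1
b1 |I1
b2 |J1
b3 |I2
b4 |R1

b0 |Sf1  (source Sf1 imposes f)
b1 |I1  (I1 integral (f out))
b2 |J1  (prefer integral on C1)
b3 |I2  (J1 effort already set via bond 2)
b4 |R1  (0-jn J1 has e-setter on 2)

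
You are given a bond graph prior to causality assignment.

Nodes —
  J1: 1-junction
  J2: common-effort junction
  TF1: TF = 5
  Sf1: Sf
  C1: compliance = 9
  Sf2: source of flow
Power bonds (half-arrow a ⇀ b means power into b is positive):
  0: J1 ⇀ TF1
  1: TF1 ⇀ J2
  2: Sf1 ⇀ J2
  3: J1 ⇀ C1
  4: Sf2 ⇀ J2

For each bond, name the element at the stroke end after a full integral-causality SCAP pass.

#2 stroke→Sf1  (Sf1: flow source, stroke at near end)
#4 stroke→Sf2  (Sf2 (Sf) sets flow on bond)
#1 stroke→J2  (closing 0-jn rule on J2)
#0 stroke→TF1  (TF TF1: opposite of bond 1)
#3 stroke→J1  (J1: bond 0 brought flow, rest push out)

#0 →TF1
#1 →J2
#2 →Sf1
#3 →J1
#4 →Sf2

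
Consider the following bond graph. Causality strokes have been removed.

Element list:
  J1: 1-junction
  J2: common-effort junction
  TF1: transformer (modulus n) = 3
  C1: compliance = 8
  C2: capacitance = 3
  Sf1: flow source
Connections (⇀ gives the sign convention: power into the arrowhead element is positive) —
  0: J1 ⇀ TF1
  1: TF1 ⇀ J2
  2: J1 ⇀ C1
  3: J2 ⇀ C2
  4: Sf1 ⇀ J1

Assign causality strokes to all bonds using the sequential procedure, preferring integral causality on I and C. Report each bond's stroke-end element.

bond 4 stroke→Sf1  (source Sf1 imposes f)
bond 0 stroke→J1  (J1 flow already set via bond 4)
bond 2 stroke→J1  (J1: bond 4 brought flow, rest push out)
bond 1 stroke→TF1  (TF1: transformer flips bond 0)
bond 3 stroke→J2  (only one effort-in slot at J2)

b0 →J1
b1 →TF1
b2 →J1
b3 →J2
b4 →Sf1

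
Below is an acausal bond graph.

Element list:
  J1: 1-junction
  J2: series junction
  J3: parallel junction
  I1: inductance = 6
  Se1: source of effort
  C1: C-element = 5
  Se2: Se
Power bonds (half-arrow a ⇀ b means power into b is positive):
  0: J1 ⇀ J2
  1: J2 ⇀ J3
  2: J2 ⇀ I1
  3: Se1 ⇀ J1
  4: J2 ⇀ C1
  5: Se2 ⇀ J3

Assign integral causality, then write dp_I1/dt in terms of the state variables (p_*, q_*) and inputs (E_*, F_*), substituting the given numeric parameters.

dp_I1/dt = E_Se1 - E_Se2 - q_C1/5

β3 stroke at J1  (Se1 fixes effort; stroke away)
β5 stroke at J3  (Se2 fixes effort; stroke away)
β0 stroke at J2  (closing 1-jn rule on J1)
β1 stroke at J2  (common-e at J3 fixed by 5)
β2 stroke at I1  (I1 integral (f out))
β4 stroke at J2  (common-f at J2 fixed by 2)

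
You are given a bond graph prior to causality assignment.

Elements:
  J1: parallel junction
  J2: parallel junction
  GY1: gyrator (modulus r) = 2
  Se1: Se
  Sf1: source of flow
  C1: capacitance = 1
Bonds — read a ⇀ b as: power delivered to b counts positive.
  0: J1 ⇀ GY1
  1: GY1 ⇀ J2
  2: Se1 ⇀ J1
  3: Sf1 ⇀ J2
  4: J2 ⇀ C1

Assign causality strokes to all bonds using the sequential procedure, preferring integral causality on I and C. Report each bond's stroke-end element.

b0 stroke→GY1
b1 stroke→GY1
b2 stroke→J1
b3 stroke→Sf1
b4 stroke→J2

β2 →J1  (Se1 fixes effort; stroke away)
β3 →Sf1  (Sf1 (Sf) sets flow on bond)
β0 →GY1  (0-jn J1 has e-setter on 2)
β1 →GY1  (GY GY1: same side as bond 0)
β4 →J2  (only one effort-in slot at J2)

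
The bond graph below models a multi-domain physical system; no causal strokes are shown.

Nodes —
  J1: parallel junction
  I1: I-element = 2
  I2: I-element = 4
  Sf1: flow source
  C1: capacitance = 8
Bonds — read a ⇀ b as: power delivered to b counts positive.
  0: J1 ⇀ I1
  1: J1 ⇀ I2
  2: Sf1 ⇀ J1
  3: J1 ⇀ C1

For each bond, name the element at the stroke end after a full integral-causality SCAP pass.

#0 stroke at I1
#1 stroke at I2
#2 stroke at Sf1
#3 stroke at J1

β2 stroke→Sf1  (Sf1 fixes flow; stroke at Sf1)
β0 stroke→I1  (prefer integral on I1)
β1 stroke→I2  (I2 outputs flow p/I2)
β3 stroke→J1  (J1 needs exactly one e-in)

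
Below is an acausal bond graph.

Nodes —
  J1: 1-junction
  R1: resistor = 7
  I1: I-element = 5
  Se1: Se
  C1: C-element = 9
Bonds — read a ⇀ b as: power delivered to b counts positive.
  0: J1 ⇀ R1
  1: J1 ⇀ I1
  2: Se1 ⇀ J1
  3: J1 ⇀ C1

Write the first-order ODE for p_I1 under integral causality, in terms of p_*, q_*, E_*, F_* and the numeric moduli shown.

#2 stroke→J1  (Se1: effort source, stroke at far end)
#1 stroke→I1  (prefer integral on I1)
#0 stroke→J1  (common-f at J1 fixed by 1)
#3 stroke→J1  (common-f at J1 fixed by 1)

dp_I1/dt = E_Se1 - 7*p_I1/5 - q_C1/9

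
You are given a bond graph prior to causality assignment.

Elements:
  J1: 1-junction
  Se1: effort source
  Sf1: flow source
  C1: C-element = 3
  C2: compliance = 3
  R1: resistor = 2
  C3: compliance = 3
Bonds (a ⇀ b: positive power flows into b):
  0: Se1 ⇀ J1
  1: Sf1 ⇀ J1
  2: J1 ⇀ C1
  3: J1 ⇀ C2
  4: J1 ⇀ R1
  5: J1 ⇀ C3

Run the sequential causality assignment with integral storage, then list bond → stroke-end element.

β0 |J1
β1 |Sf1
β2 |J1
β3 |J1
β4 |J1
β5 |J1

b0 →J1  (source Se1 imposes e)
b1 →Sf1  (source Sf1 imposes f)
b2 →J1  (1-jn J1 has f-setter on 1)
b3 →J1  (J1 flow already set via bond 1)
b4 →J1  (J1: bond 1 brought flow, rest push out)
b5 →J1  (J1: bond 1 brought flow, rest push out)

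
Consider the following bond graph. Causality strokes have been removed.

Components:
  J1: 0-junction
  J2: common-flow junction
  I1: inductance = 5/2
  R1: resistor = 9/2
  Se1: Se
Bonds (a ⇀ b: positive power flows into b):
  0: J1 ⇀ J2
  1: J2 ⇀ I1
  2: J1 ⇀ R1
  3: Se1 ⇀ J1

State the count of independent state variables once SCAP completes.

b3 |J1  (Se1 fixes effort; stroke away)
b0 |J2  (J1 effort already set via bond 3)
b2 |R1  (0-jn J1 has e-setter on 3)
b1 |I1  (J2: last free bond brings flow in)

1  (I1 all integral)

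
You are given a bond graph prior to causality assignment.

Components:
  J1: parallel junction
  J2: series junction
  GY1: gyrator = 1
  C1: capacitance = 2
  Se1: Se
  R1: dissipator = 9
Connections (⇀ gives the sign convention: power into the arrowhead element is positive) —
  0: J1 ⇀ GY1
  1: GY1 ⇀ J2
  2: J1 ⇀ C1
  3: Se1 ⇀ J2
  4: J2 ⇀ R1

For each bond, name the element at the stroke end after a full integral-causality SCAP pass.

β3 |J2  (Se1 (Se) sets effort on bond)
β2 |J1  (C1 outputs effort q/C1)
β0 |GY1  (0-jn J1 has e-setter on 2)
β1 |GY1  (GY1 both-in/both-out from 0)
β4 |J2  (J2 flow already set via bond 1)

β0 →GY1
β1 →GY1
β2 →J1
β3 →J2
β4 →J2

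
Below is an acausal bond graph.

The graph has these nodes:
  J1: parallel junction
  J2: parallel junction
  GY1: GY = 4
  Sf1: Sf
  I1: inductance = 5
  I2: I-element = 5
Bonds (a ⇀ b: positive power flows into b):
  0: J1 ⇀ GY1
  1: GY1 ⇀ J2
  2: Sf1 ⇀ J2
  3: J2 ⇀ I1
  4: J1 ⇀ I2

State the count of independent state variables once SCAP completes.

2  (I1, I2 all integral)

b2 stroke at Sf1  (Sf1 (Sf) sets flow on bond)
b3 stroke at I1  (prefer integral on I1)
b1 stroke at J2  (J2: last free bond brings effort in)
b0 stroke at J1  (GY1: gyrator matches bond 1)
b4 stroke at I2  (J1: bond 0 brought effort, rest push out)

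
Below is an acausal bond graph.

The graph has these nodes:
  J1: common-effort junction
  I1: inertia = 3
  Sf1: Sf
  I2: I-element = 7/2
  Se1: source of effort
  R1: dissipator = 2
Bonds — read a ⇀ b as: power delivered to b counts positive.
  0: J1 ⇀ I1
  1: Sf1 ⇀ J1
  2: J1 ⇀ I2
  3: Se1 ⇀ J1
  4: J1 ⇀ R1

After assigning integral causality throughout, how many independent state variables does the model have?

2  (I1, I2 all integral)

bond 1 →Sf1  (source Sf1 imposes f)
bond 3 →J1  (Se1: effort source, stroke at far end)
bond 0 →I1  (J1 effort already set via bond 3)
bond 2 →I2  (J1: bond 3 brought effort, rest push out)
bond 4 →R1  (J1 effort already set via bond 3)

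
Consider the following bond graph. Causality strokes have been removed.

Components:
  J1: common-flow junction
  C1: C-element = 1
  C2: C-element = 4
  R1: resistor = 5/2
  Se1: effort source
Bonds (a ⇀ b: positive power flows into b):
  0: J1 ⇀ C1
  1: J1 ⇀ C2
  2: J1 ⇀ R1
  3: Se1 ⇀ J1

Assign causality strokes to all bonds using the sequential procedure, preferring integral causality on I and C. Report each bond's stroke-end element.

#3 |J1  (Se1 fixes effort; stroke away)
#0 |J1  (C1 outputs effort q/C1)
#1 |J1  (prefer integral on C2)
#2 |R1  (J1: last free bond brings flow in)

#0 |J1
#1 |J1
#2 |R1
#3 |J1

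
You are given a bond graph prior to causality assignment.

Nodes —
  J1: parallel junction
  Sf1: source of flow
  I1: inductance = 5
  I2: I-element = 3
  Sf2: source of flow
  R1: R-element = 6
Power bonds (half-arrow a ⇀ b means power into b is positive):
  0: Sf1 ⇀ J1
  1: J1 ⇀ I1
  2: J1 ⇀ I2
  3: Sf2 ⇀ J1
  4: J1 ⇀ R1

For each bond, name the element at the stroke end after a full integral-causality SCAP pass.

β0 stroke at Sf1  (Sf1 fixes flow; stroke at Sf1)
β3 stroke at Sf2  (source Sf2 imposes f)
β1 stroke at I1  (I1 outputs flow p/I1)
β2 stroke at I2  (I2: I, integral causality)
β4 stroke at J1  (J1: last free bond brings effort in)

β0 stroke→Sf1
β1 stroke→I1
β2 stroke→I2
β3 stroke→Sf2
β4 stroke→J1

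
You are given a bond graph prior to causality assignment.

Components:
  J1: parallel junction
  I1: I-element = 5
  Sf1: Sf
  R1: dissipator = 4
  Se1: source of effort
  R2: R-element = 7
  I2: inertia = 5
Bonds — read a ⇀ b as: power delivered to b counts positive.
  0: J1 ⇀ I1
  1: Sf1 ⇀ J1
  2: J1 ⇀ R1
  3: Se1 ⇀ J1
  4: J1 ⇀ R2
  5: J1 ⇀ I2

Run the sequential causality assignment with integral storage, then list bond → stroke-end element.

b0 stroke at I1
b1 stroke at Sf1
b2 stroke at R1
b3 stroke at J1
b4 stroke at R2
b5 stroke at I2

β1 →Sf1  (Sf1: flow source, stroke at near end)
β3 →J1  (source Se1 imposes e)
β0 →I1  (common-e at J1 fixed by 3)
β2 →R1  (J1: bond 3 brought effort, rest push out)
β4 →R2  (J1: bond 3 brought effort, rest push out)
β5 →I2  (common-e at J1 fixed by 3)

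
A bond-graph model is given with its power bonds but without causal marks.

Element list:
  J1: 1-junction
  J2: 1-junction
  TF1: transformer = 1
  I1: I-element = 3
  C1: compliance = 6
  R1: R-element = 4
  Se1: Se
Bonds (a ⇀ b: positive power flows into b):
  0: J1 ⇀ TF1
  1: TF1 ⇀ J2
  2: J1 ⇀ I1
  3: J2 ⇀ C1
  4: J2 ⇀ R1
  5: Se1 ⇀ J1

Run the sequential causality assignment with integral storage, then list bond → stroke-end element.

bond 5 stroke at J1  (Se1: effort source, stroke at far end)
bond 2 stroke at I1  (I1 outputs flow p/I1)
bond 0 stroke at J1  (J1 flow already set via bond 2)
bond 1 stroke at TF1  (TF TF1: opposite of bond 0)
bond 3 stroke at J2  (1-jn J2 has f-setter on 1)
bond 4 stroke at J2  (common-f at J2 fixed by 1)

b0 stroke→J1
b1 stroke→TF1
b2 stroke→I1
b3 stroke→J2
b4 stroke→J2
b5 stroke→J1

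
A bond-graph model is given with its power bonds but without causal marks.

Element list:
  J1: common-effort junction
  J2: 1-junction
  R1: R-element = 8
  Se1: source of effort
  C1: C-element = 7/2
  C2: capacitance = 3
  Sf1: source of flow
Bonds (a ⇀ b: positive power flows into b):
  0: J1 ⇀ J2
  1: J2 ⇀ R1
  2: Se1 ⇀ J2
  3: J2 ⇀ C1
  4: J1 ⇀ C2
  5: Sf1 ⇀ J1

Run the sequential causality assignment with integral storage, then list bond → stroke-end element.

bond 2 |J2  (source Se1 imposes e)
bond 5 |Sf1  (Sf1 (Sf) sets flow on bond)
bond 3 |J2  (prefer integral on C1)
bond 4 |J1  (C2 outputs effort q/C2)
bond 0 |J2  (0-jn J1 has e-setter on 4)
bond 1 |R1  (J2: last free bond brings flow in)

β0 stroke→J2
β1 stroke→R1
β2 stroke→J2
β3 stroke→J2
β4 stroke→J1
β5 stroke→Sf1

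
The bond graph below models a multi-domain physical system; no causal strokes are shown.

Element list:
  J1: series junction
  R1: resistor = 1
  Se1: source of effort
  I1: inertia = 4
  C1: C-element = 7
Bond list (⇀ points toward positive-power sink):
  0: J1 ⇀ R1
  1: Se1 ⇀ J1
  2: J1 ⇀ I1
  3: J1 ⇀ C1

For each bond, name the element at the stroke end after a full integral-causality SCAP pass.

bond 0 →J1
bond 1 →J1
bond 2 →I1
bond 3 →J1

β1 |J1  (source Se1 imposes e)
β2 |I1  (I1 outputs flow p/I1)
β0 |J1  (J1 flow already set via bond 2)
β3 |J1  (J1: bond 2 brought flow, rest push out)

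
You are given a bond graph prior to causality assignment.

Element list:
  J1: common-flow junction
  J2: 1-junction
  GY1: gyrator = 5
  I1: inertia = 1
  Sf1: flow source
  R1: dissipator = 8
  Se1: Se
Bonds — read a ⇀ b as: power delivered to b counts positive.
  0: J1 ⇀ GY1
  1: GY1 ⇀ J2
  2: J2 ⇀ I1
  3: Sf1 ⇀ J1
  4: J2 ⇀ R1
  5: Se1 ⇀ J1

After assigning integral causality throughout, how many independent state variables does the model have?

b3 stroke at Sf1  (source Sf1 imposes f)
b5 stroke at J1  (Se1 (Se) sets effort on bond)
b0 stroke at J1  (J1 flow already set via bond 3)
b1 stroke at J2  (through GY1, causality inverts; strokes same side of GY1)
b2 stroke at I1  (I1 integral (f out))
b4 stroke at J2  (J2: bond 2 brought flow, rest push out)

1  (I1 all integral)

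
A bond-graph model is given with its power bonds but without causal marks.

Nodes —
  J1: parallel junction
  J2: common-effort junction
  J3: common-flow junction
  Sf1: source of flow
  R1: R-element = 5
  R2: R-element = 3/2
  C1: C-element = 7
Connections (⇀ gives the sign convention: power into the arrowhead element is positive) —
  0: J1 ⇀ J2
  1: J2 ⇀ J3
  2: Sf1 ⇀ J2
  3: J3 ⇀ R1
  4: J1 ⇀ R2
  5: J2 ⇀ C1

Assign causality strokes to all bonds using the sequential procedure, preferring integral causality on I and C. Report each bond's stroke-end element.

b0 stroke at J1
b1 stroke at J3
b2 stroke at Sf1
b3 stroke at R1
b4 stroke at R2
b5 stroke at J2

#2 →Sf1  (source Sf1 imposes f)
#5 →J2  (C1 integral (e out))
#0 →J1  (common-e at J2 fixed by 5)
#1 →J3  (J2: bond 5 brought effort, rest push out)
#3 →R1  (closing 1-jn rule on J3)
#4 →R2  (common-e at J1 fixed by 0)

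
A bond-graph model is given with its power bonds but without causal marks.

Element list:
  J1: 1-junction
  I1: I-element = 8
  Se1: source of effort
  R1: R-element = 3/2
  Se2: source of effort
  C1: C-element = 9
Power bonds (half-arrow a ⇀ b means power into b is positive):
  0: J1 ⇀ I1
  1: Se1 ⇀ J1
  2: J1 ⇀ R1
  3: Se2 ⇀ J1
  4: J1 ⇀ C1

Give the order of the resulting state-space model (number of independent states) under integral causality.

β1 stroke→J1  (Se1 (Se) sets effort on bond)
β3 stroke→J1  (source Se2 imposes e)
β0 stroke→I1  (I1 outputs flow p/I1)
β2 stroke→J1  (1-jn J1 has f-setter on 0)
β4 stroke→J1  (1-jn J1 has f-setter on 0)

2  (C1, I1 all integral)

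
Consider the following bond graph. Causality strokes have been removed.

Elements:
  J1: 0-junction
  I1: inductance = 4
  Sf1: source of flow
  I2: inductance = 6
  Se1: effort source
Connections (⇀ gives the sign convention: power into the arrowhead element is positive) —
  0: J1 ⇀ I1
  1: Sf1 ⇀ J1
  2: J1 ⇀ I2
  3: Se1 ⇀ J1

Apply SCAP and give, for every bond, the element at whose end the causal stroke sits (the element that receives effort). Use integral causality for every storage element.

b0 |I1
b1 |Sf1
b2 |I2
b3 |J1

#1 →Sf1  (source Sf1 imposes f)
#3 →J1  (Se1 fixes effort; stroke away)
#0 →I1  (common-e at J1 fixed by 3)
#2 →I2  (J1: bond 3 brought effort, rest push out)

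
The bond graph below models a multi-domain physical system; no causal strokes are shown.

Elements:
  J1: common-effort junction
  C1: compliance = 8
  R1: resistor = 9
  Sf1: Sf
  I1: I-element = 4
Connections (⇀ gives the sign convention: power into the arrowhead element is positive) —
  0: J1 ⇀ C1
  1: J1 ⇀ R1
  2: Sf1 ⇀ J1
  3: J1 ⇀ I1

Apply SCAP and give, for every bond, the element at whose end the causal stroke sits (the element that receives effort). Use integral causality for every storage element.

b0 |J1
b1 |R1
b2 |Sf1
b3 |I1

β2 |Sf1  (Sf1: flow source, stroke at near end)
β0 |J1  (C1: C, integral causality)
β1 |R1  (common-e at J1 fixed by 0)
β3 |I1  (J1: bond 0 brought effort, rest push out)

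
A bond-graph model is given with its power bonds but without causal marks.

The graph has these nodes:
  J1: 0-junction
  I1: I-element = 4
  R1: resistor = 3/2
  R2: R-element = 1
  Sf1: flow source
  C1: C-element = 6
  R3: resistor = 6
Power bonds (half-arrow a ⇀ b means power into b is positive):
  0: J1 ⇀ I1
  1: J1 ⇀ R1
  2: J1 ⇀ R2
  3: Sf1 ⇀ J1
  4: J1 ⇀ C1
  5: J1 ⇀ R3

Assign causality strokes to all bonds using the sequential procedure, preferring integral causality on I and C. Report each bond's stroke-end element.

bond 0 →I1
bond 1 →R1
bond 2 →R2
bond 3 →Sf1
bond 4 →J1
bond 5 →R3

b3 |Sf1  (Sf1: flow source, stroke at near end)
b0 |I1  (I1 outputs flow p/I1)
b4 |J1  (C1 outputs effort q/C1)
b1 |R1  (0-jn J1 has e-setter on 4)
b2 |R2  (common-e at J1 fixed by 4)
b5 |R3  (common-e at J1 fixed by 4)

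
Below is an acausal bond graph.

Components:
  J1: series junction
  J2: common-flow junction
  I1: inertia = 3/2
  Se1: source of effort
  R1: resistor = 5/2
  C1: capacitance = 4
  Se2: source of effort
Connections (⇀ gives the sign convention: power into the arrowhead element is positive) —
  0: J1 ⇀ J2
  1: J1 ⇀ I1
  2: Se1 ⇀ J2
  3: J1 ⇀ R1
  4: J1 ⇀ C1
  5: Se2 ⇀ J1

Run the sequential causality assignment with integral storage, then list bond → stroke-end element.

#0 stroke at J1
#1 stroke at I1
#2 stroke at J2
#3 stroke at J1
#4 stroke at J1
#5 stroke at J1

#2 →J2  (source Se1 imposes e)
#5 →J1  (Se2: effort source, stroke at far end)
#0 →J1  (J2: last free bond brings flow in)
#1 →I1  (I1 integral (f out))
#3 →J1  (J1 flow already set via bond 1)
#4 →J1  (common-f at J1 fixed by 1)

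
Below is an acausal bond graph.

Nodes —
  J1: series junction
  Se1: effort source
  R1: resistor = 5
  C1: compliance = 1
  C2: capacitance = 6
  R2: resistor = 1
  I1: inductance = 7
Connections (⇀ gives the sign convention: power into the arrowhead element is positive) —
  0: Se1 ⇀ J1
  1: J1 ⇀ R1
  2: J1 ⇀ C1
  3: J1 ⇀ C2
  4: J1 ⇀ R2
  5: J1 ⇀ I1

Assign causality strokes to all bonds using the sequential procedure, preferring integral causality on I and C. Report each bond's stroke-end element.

β0 stroke→J1  (Se1: effort source, stroke at far end)
β2 stroke→J1  (C1 integral (e out))
β3 stroke→J1  (C2: C, integral causality)
β5 stroke→I1  (I1 outputs flow p/I1)
β1 stroke→J1  (common-f at J1 fixed by 5)
β4 stroke→J1  (J1 flow already set via bond 5)

β0 stroke at J1
β1 stroke at J1
β2 stroke at J1
β3 stroke at J1
β4 stroke at J1
β5 stroke at I1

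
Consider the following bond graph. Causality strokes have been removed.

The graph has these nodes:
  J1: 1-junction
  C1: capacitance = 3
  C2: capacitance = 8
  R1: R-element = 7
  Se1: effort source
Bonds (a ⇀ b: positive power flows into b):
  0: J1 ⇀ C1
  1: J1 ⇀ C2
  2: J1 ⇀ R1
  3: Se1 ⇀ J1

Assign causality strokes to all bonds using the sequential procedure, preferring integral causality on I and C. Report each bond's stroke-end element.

β0 |J1
β1 |J1
β2 |R1
β3 |J1

bond 3 |J1  (Se1: effort source, stroke at far end)
bond 0 |J1  (C1 integral (e out))
bond 1 |J1  (prefer integral on C2)
bond 2 |R1  (closing 1-jn rule on J1)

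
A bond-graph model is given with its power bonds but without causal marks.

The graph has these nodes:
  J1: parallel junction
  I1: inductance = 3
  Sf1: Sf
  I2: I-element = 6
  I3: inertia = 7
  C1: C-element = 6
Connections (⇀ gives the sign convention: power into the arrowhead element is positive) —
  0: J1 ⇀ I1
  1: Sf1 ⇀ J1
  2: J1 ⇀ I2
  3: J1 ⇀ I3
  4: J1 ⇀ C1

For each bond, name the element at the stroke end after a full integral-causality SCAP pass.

β0 stroke→I1
β1 stroke→Sf1
β2 stroke→I2
β3 stroke→I3
β4 stroke→J1

bond 1 stroke at Sf1  (Sf1: flow source, stroke at near end)
bond 0 stroke at I1  (I1: I, integral causality)
bond 2 stroke at I2  (I2 outputs flow p/I2)
bond 3 stroke at I3  (prefer integral on I3)
bond 4 stroke at J1  (only one effort-in slot at J1)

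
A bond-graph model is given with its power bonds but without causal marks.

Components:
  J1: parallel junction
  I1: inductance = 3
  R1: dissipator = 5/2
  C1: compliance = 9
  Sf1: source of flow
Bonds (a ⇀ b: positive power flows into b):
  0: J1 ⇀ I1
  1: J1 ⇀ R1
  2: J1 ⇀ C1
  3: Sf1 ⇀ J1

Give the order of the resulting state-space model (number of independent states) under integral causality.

2  (C1, I1 all integral)

bond 3 stroke→Sf1  (source Sf1 imposes f)
bond 0 stroke→I1  (I1 integral (f out))
bond 2 stroke→J1  (prefer integral on C1)
bond 1 stroke→R1  (0-jn J1 has e-setter on 2)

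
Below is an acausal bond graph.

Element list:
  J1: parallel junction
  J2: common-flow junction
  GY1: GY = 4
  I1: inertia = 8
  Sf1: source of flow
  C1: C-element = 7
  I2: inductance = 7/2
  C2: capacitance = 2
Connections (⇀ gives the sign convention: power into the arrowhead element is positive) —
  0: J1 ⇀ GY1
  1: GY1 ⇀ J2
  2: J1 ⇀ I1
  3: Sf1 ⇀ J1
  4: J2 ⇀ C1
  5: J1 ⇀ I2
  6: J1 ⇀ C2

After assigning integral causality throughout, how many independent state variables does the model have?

b3 stroke at Sf1  (Sf1 (Sf) sets flow on bond)
b2 stroke at I1  (I1: I, integral causality)
b4 stroke at J2  (prefer integral on C1)
b1 stroke at GY1  (J2 needs exactly one f-in)
b0 stroke at GY1  (GY GY1: same side as bond 1)
b5 stroke at I2  (prefer integral on I2)
b6 stroke at J1  (J1 needs exactly one e-in)

4  (C1, C2, I1, I2 all integral)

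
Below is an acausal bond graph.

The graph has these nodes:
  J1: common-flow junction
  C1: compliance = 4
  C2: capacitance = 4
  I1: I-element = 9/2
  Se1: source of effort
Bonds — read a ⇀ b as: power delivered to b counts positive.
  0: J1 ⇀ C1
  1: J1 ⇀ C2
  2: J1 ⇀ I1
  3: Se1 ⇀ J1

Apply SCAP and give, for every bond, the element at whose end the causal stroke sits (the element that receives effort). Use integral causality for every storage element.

b3 →J1  (Se1 fixes effort; stroke away)
b0 →J1  (C1: C, integral causality)
b1 →J1  (C2: C, integral causality)
b2 →I1  (J1: last free bond brings flow in)

bond 0 →J1
bond 1 →J1
bond 2 →I1
bond 3 →J1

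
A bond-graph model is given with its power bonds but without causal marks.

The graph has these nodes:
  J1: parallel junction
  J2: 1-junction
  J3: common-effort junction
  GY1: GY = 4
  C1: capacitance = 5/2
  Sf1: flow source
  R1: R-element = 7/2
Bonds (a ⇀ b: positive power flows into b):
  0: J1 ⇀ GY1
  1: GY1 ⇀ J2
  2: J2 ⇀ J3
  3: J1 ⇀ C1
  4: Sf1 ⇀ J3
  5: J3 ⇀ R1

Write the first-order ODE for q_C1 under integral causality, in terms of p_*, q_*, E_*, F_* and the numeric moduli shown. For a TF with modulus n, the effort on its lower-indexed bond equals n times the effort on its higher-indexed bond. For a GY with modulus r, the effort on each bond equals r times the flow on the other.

dq_C1/dt = -7*F_Sf1/8 - 7*q_C1/80

β4 stroke→Sf1  (source Sf1 imposes f)
β3 stroke→J1  (C1 outputs effort q/C1)
β0 stroke→GY1  (J1 effort already set via bond 3)
β1 stroke→GY1  (GY1: gyrator matches bond 0)
β2 stroke→J2  (J2: bond 1 brought flow, rest push out)
β5 stroke→J3  (J3: last free bond brings effort in)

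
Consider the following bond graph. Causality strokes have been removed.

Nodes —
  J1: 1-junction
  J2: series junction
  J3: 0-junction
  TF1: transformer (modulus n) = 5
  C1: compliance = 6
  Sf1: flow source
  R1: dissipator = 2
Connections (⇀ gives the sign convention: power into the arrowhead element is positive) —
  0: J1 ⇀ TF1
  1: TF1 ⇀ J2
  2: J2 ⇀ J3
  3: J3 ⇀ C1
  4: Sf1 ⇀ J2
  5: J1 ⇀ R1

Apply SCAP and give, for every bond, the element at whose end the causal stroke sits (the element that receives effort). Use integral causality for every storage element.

bond 4 →Sf1  (source Sf1 imposes f)
bond 1 →J2  (1-jn J2 has f-setter on 4)
bond 2 →J2  (1-jn J2 has f-setter on 4)
bond 3 →J3  (only one effort-in slot at J3)
bond 0 →TF1  (TF1 one-in-one-out from 1)
bond 5 →J1  (J1: bond 0 brought flow, rest push out)

β0 |TF1
β1 |J2
β2 |J2
β3 |J3
β4 |Sf1
β5 |J1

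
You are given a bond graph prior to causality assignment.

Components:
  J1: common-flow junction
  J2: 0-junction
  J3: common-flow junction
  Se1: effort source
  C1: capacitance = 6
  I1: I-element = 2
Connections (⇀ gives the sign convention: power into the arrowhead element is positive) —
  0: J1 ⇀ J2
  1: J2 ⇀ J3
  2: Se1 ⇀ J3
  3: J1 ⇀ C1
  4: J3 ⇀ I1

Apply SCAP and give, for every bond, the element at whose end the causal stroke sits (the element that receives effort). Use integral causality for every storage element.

b2 →J3  (Se1 fixes effort; stroke away)
b3 →J1  (C1 integral (e out))
b0 →J2  (J1 needs exactly one f-in)
b1 →J3  (J2: bond 0 brought effort, rest push out)
b4 →I1  (J3 needs exactly one f-in)

β0 |J2
β1 |J3
β2 |J3
β3 |J1
β4 |I1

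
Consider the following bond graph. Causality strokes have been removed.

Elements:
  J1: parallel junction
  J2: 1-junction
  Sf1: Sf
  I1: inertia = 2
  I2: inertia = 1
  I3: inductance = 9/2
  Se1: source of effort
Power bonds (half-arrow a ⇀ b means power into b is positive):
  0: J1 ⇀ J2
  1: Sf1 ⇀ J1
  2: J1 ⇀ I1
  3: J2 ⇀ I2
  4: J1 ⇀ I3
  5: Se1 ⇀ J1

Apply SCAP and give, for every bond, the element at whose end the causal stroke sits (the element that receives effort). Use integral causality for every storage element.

#1 stroke at Sf1  (Sf1 fixes flow; stroke at Sf1)
#5 stroke at J1  (Se1 fixes effort; stroke away)
#0 stroke at J2  (J1: bond 5 brought effort, rest push out)
#2 stroke at I1  (J1 effort already set via bond 5)
#4 stroke at I3  (J1 effort already set via bond 5)
#3 stroke at I2  (J2: last free bond brings flow in)

β0 stroke→J2
β1 stroke→Sf1
β2 stroke→I1
β3 stroke→I2
β4 stroke→I3
β5 stroke→J1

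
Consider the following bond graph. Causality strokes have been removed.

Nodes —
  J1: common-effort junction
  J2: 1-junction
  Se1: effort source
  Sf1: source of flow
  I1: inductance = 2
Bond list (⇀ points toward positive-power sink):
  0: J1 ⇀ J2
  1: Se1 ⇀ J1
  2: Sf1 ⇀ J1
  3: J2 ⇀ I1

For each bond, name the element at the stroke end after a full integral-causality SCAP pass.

#1 |J1  (Se1: effort source, stroke at far end)
#2 |Sf1  (Sf1 (Sf) sets flow on bond)
#0 |J2  (0-jn J1 has e-setter on 1)
#3 |I1  (only one flow-in slot at J2)

bond 0 →J2
bond 1 →J1
bond 2 →Sf1
bond 3 →I1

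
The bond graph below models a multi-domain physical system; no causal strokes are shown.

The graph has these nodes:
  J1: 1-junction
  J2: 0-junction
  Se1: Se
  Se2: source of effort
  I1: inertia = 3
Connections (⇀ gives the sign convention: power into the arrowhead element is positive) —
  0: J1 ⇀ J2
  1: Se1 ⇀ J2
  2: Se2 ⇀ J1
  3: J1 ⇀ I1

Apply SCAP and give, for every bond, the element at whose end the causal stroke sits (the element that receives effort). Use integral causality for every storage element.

b0 →J1
b1 →J2
b2 →J1
b3 →I1

#1 |J2  (Se1 (Se) sets effort on bond)
#2 |J1  (Se2: effort source, stroke at far end)
#0 |J1  (J2: bond 1 brought effort, rest push out)
#3 |I1  (closing 1-jn rule on J1)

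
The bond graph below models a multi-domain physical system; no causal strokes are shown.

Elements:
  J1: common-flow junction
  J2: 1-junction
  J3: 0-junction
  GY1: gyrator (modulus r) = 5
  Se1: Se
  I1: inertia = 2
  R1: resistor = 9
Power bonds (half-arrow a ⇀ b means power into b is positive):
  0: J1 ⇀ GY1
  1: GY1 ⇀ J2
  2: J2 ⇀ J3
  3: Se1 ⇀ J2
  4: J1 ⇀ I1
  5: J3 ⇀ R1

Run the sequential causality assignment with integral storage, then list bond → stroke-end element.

bond 0 stroke at J1
bond 1 stroke at J2
bond 2 stroke at J3
bond 3 stroke at J2
bond 4 stroke at I1
bond 5 stroke at R1

b3 |J2  (source Se1 imposes e)
b4 |I1  (I1 outputs flow p/I1)
b0 |J1  (J1: bond 4 brought flow, rest push out)
b1 |J2  (GY1: gyrator matches bond 0)
b2 |J3  (closing 1-jn rule on J2)
b5 |R1  (0-jn J3 has e-setter on 2)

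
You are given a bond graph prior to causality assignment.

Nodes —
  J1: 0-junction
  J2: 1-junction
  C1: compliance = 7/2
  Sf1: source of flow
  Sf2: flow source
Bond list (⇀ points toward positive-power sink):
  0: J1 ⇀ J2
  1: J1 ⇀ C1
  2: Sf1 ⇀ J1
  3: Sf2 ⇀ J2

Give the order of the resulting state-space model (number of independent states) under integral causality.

1  (C1 all integral)

β2 stroke at Sf1  (source Sf1 imposes f)
β3 stroke at Sf2  (source Sf2 imposes f)
β0 stroke at J2  (J2 flow already set via bond 3)
β1 stroke at J1  (J1 needs exactly one e-in)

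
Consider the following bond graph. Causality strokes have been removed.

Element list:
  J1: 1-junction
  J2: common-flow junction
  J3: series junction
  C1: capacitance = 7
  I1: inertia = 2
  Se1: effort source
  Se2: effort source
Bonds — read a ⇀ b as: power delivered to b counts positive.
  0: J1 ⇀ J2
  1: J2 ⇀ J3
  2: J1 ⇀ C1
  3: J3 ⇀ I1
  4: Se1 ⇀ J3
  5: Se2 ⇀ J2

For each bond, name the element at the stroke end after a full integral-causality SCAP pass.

#0 →J2
#1 →J3
#2 →J1
#3 →I1
#4 →J3
#5 →J2

β4 stroke→J3  (Se1 (Se) sets effort on bond)
β5 stroke→J2  (Se2 fixes effort; stroke away)
β2 stroke→J1  (C1 integral (e out))
β0 stroke→J2  (J1: last free bond brings flow in)
β1 stroke→J3  (J2 needs exactly one f-in)
β3 stroke→I1  (only one flow-in slot at J3)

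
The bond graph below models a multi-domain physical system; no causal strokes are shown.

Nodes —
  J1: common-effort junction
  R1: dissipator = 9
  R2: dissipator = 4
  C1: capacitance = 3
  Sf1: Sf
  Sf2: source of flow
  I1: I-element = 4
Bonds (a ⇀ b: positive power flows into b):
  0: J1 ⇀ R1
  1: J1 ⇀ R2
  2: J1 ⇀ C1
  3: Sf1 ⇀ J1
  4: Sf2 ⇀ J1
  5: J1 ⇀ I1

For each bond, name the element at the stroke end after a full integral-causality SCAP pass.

#3 stroke→Sf1  (Sf1 (Sf) sets flow on bond)
#4 stroke→Sf2  (Sf2 fixes flow; stroke at Sf2)
#2 stroke→J1  (C1 outputs effort q/C1)
#0 stroke→R1  (common-e at J1 fixed by 2)
#1 stroke→R2  (common-e at J1 fixed by 2)
#5 stroke→I1  (J1: bond 2 brought effort, rest push out)

#0 stroke at R1
#1 stroke at R2
#2 stroke at J1
#3 stroke at Sf1
#4 stroke at Sf2
#5 stroke at I1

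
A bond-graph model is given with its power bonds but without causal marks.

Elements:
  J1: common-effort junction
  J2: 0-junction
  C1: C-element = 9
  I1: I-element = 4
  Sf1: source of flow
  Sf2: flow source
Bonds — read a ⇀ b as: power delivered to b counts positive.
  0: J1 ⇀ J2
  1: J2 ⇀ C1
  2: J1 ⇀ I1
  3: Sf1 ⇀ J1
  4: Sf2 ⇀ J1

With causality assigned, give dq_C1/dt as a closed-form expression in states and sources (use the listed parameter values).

β3 stroke→Sf1  (Sf1: flow source, stroke at near end)
β4 stroke→Sf2  (source Sf2 imposes f)
β1 stroke→J2  (C1: C, integral causality)
β0 stroke→J1  (J2: bond 1 brought effort, rest push out)
β2 stroke→I1  (0-jn J1 has e-setter on 0)

dq_C1/dt = F_Sf1 + F_Sf2 - p_I1/4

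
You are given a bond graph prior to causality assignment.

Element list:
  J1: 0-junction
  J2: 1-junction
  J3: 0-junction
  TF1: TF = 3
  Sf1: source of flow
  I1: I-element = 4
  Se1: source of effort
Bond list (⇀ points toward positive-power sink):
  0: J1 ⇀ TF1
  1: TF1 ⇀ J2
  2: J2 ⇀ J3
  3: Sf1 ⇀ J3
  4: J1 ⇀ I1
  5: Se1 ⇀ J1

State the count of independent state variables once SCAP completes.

b3 stroke→Sf1  (Sf1: flow source, stroke at near end)
b5 stroke→J1  (Se1 (Se) sets effort on bond)
b0 stroke→TF1  (J1: bond 5 brought effort, rest push out)
b4 stroke→I1  (common-e at J1 fixed by 5)
b2 stroke→J3  (closing 0-jn rule on J3)
b1 stroke→J2  (TF1 one-in-one-out from 0)

1  (I1 all integral)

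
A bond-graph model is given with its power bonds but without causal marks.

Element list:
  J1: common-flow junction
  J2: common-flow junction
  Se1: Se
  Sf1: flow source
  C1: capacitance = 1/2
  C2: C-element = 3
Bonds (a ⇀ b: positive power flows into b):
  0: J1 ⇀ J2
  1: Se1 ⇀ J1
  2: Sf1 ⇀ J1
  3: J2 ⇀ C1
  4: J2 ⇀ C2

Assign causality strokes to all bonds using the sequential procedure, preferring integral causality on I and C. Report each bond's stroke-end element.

bond 0 |J1
bond 1 |J1
bond 2 |Sf1
bond 3 |J2
bond 4 |J2

β1 →J1  (Se1 fixes effort; stroke away)
β2 →Sf1  (Sf1 fixes flow; stroke at Sf1)
β0 →J1  (J1: bond 2 brought flow, rest push out)
β3 →J2  (J2 flow already set via bond 0)
β4 →J2  (J2 flow already set via bond 0)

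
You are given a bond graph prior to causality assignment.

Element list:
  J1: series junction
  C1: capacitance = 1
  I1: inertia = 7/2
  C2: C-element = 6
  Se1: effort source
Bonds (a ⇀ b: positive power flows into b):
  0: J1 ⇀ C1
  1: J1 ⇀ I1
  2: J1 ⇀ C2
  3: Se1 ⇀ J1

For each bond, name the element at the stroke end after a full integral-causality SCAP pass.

#0 stroke→J1
#1 stroke→I1
#2 stroke→J1
#3 stroke→J1

β3 stroke at J1  (Se1 (Se) sets effort on bond)
β0 stroke at J1  (prefer integral on C1)
β1 stroke at I1  (prefer integral on I1)
β2 stroke at J1  (1-jn J1 has f-setter on 1)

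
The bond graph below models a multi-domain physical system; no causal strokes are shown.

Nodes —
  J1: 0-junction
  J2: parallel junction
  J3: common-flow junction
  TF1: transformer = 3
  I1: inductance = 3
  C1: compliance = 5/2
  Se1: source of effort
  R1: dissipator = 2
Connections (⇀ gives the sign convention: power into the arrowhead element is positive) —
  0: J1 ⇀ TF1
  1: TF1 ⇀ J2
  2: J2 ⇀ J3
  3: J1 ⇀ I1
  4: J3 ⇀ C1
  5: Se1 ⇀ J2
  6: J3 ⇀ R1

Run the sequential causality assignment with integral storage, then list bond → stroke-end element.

bond 0 stroke at J1
bond 1 stroke at TF1
bond 2 stroke at J3
bond 3 stroke at I1
bond 4 stroke at J3
bond 5 stroke at J2
bond 6 stroke at R1

bond 5 |J2  (Se1: effort source, stroke at far end)
bond 1 |TF1  (J2: bond 5 brought effort, rest push out)
bond 2 |J3  (0-jn J2 has e-setter on 5)
bond 0 |J1  (through TF1, causality passes straight; one stroke at TF1)
bond 3 |I1  (J1: bond 0 brought effort, rest push out)
bond 4 |J3  (C1 integral (e out))
bond 6 |R1  (J3 needs exactly one f-in)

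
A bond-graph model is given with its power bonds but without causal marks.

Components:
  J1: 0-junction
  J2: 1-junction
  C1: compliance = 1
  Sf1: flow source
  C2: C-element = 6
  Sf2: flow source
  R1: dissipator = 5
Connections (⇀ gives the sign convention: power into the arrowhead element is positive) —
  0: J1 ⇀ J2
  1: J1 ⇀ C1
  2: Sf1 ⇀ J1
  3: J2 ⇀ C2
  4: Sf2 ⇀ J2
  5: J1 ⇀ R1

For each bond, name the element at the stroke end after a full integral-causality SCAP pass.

b2 |Sf1  (source Sf1 imposes f)
b4 |Sf2  (Sf2 (Sf) sets flow on bond)
b0 |J2  (1-jn J2 has f-setter on 4)
b3 |J2  (J2: bond 4 brought flow, rest push out)
b1 |J1  (C1 integral (e out))
b5 |R1  (common-e at J1 fixed by 1)

#0 |J2
#1 |J1
#2 |Sf1
#3 |J2
#4 |Sf2
#5 |R1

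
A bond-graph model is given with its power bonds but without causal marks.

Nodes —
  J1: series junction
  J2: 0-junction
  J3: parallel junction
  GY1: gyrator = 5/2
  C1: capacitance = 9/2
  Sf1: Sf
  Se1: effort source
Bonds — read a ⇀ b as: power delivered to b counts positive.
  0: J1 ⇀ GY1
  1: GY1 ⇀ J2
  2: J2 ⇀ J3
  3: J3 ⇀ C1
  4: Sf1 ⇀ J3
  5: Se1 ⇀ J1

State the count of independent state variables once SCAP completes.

b4 stroke at Sf1  (source Sf1 imposes f)
b5 stroke at J1  (source Se1 imposes e)
b0 stroke at GY1  (J1 needs exactly one f-in)
b1 stroke at GY1  (through GY1, causality inverts; strokes same side of GY1)
b2 stroke at J2  (closing 0-jn rule on J2)
b3 stroke at J3  (J3: last free bond brings effort in)

1  (C1 all integral)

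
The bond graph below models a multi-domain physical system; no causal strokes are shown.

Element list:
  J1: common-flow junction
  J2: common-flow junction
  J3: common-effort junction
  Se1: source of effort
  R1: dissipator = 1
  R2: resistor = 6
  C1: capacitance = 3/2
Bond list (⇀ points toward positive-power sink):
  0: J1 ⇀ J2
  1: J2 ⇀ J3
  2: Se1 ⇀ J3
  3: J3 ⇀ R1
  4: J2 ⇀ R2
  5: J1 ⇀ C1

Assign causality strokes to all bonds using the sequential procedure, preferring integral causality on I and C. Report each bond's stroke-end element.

#0 stroke at J2
#1 stroke at J2
#2 stroke at J3
#3 stroke at R1
#4 stroke at R2
#5 stroke at J1

β2 →J3  (Se1 (Se) sets effort on bond)
β1 →J2  (J3: bond 2 brought effort, rest push out)
β3 →R1  (0-jn J3 has e-setter on 2)
β5 →J1  (C1 integral (e out))
β0 →J2  (closing 1-jn rule on J1)
β4 →R2  (J2 needs exactly one f-in)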